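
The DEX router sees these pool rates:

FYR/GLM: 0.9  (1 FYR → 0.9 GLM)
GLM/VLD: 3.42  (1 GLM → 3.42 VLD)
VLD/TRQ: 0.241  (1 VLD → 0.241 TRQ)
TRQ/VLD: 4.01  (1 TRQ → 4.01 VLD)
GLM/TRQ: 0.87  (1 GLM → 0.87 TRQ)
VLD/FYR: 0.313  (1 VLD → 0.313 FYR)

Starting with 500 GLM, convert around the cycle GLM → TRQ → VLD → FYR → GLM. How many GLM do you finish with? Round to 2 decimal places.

500 GLM × 0.87 = 435 TRQ
435 TRQ × 4.01 = 1744.35 VLD
1744.35 VLD × 0.313 = 545.98155 FYR
545.98155 FYR × 0.9 = 491.383395 GLM

491.38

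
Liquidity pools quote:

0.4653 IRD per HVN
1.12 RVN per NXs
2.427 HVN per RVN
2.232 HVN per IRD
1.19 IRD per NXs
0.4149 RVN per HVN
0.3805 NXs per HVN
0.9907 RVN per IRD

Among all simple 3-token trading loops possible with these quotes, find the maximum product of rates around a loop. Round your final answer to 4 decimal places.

HVN→IRD→RVN→HVN: 0.4653 × 0.9907 × 2.427 = 1.11878
HVN→NXs→RVN→HVN: 0.3805 × 1.12 × 2.427 = 1.03429
HVN→NXs→IRD→HVN: 0.3805 × 1.19 × 2.232 = 1.01064
Maximum is HVN→IRD→RVN→HVN at 1.1188; arbitrage exists.

1.1188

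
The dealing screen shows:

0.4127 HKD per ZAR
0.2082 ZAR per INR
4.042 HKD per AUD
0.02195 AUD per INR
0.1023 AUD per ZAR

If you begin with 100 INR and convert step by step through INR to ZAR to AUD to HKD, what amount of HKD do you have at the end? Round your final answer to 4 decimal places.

8.6090

100 INR × 0.2082 = 20.82 ZAR
20.82 ZAR × 0.1023 = 2.129886 AUD
2.129886 AUD × 4.042 = 8.608999212 HKD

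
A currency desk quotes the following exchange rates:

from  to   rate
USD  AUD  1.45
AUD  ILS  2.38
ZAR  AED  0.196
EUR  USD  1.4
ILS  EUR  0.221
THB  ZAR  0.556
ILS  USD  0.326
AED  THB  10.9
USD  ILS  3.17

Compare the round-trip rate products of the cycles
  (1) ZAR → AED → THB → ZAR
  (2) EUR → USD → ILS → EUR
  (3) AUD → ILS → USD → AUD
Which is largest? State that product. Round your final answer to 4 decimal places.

(1) 0.196 × 10.9 × 0.556 = 1.18784
(2) 1.4 × 3.17 × 0.221 = 0.98080
(3) 2.38 × 0.326 × 1.45 = 1.12503
Highest is cycle (1) at 1.1878 (>1, arbitrage).

1.1878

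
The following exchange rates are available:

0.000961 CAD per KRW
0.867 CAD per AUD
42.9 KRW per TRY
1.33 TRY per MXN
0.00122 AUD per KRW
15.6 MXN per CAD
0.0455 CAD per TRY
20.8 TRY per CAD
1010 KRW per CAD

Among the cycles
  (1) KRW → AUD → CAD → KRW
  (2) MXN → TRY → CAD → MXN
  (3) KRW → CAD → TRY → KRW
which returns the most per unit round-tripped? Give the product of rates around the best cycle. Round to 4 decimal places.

1.0683

(1) 0.00122 × 0.867 × 1010 = 1.06832
(2) 1.33 × 0.0455 × 15.6 = 0.94403
(3) 0.000961 × 20.8 × 42.9 = 0.85752
Highest is cycle (1) at 1.0683 (>1, arbitrage).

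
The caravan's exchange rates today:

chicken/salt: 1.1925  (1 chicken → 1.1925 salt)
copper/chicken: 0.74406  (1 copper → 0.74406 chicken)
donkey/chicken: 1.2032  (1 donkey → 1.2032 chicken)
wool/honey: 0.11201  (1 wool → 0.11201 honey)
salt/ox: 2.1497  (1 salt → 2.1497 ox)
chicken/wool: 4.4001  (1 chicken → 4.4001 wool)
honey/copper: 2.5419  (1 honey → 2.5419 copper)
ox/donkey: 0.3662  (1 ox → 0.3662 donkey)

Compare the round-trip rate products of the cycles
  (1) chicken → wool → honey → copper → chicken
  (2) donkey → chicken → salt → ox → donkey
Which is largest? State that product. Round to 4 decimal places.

(1) 4.4001 × 0.11201 × 2.5419 × 0.74406 = 0.93215
(2) 1.2032 × 1.1925 × 2.1497 × 0.3662 = 1.12952
Highest is cycle (2) at 1.1295 (>1, arbitrage).

1.1295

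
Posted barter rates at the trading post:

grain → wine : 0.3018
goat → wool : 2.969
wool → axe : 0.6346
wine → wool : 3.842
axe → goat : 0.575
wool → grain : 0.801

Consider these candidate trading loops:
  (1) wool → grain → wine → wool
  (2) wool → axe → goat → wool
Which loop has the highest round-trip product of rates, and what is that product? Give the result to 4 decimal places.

1.0834

(1) 0.801 × 0.3018 × 3.842 = 0.92877
(2) 0.6346 × 0.575 × 2.969 = 1.08337
Highest is cycle (2) at 1.0834 (>1, arbitrage).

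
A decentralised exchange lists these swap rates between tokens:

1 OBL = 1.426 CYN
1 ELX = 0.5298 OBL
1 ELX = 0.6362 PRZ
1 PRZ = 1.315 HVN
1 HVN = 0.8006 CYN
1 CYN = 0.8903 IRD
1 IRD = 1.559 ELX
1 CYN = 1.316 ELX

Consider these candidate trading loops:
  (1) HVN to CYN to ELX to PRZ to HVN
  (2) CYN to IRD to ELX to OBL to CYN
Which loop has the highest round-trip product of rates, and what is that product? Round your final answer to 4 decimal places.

(1) 0.8006 × 1.316 × 0.6362 × 1.315 = 0.88144
(2) 0.8903 × 1.559 × 0.5298 × 1.426 = 1.04861
Highest is cycle (2) at 1.0486 (>1, arbitrage).

1.0486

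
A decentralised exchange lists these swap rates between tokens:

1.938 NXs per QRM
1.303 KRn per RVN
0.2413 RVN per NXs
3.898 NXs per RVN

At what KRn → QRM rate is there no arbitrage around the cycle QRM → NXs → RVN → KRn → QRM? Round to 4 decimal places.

Known legs of the cycle: 1.938 × 0.2413 × 1.303 = 0.6093341382
For no arbitrage the full-cycle product must be 1, so the missing rate is 1 / 0.6093341382 ≈ 1.641136.

1.6411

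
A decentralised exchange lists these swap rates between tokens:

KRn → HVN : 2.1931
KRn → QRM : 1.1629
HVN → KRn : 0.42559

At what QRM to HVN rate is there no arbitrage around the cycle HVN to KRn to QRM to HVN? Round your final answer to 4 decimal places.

2.0205

Known legs of the cycle: 0.42559 × 1.1629 = 0.494918611
For no arbitrage the full-cycle product must be 1, so the missing rate is 1 / 0.494918611 ≈ 2.020534.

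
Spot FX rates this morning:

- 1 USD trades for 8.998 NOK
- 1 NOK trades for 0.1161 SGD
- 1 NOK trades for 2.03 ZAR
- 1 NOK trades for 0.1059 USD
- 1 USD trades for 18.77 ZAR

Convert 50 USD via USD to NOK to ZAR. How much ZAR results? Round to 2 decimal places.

50 USD × 8.998 = 449.9 NOK
449.9 NOK × 2.03 = 913.297 ZAR

913.30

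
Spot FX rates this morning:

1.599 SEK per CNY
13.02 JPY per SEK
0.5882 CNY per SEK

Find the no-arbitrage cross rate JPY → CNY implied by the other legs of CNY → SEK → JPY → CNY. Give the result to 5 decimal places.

Known legs of the cycle: 1.599 × 13.02 = 20.81898
For no arbitrage the full-cycle product must be 1, so the missing rate is 1 / 20.81898 ≈ 0.0480331.

0.04803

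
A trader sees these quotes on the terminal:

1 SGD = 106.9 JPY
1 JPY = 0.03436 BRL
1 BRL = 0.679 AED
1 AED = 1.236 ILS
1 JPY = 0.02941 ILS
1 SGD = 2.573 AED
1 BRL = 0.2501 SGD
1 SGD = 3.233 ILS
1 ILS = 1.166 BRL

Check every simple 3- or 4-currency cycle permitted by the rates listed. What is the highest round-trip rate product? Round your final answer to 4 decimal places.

0.9786

AED→ILS→BRL→AED: 1.236 × 1.166 × 0.679 = 0.97856
SGD→ILS→BRL→SGD: 3.233 × 1.166 × 0.2501 = 0.94280
AED→ILS→BRL→SGD→AED: 1.236 × 1.166 × 0.2501 × 2.573 = 0.92741
SGD→JPY→BRL→SGD: 106.9 × 0.03436 × 0.2501 = 0.91864
SGD→JPY→ILS→BRL→SGD: 106.9 × 0.02941 × 1.166 × 0.2501 = 0.91682
Maximum is AED→ILS→BRL→AED at 0.9786; no arbitrage — every cycle loses value.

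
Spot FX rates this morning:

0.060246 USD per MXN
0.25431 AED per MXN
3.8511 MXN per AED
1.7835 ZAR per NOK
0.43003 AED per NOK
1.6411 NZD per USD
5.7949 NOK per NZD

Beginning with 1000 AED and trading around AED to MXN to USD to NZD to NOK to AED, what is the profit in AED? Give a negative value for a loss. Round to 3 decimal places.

1000 AED × 3.8511 = 3851.1 MXN
3851.1 MXN × 0.060246 = 232.0133706 USD
232.0133706 USD × 1.6411 = 380.75714249166 NZD
380.75714249166 NZD × 5.7949 = 2206.449565024920534 NOK
2206.449565024920534 NOK × 0.43003 = 948.83950644766657723602 AED
Net change: 948.83950644766657723602 − 1000 = -51.16049355233342276398 AED

-51.160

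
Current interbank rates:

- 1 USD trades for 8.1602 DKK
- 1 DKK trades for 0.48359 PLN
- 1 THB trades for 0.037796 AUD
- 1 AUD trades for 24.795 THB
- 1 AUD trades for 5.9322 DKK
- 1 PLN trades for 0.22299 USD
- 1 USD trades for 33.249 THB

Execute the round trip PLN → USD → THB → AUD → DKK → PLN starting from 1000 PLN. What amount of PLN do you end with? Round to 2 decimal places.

803.90

1000 PLN × 0.22299 = 222.99 USD
222.99 USD × 33.249 = 7414.19451 THB
7414.19451 THB × 0.037796 = 280.22689569996 AUD
280.22689569996 AUD × 5.9322 = 1662.361990671302712 DKK
1662.361990671302712 DKK × 0.48359 = 803.90163506873527849608 PLN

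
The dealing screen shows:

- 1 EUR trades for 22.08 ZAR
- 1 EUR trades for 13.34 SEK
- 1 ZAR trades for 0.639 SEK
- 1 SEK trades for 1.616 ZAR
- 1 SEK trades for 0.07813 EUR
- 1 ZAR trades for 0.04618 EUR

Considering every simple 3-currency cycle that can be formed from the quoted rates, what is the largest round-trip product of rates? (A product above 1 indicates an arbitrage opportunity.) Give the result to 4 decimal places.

SEK→EUR→ZAR→SEK: 0.07813 × 22.08 × 0.639 = 1.10235
SEK→ZAR→EUR→SEK: 1.616 × 0.04618 × 13.34 = 0.99552
Maximum is SEK→EUR→ZAR→SEK at 1.1023; arbitrage exists.

1.1023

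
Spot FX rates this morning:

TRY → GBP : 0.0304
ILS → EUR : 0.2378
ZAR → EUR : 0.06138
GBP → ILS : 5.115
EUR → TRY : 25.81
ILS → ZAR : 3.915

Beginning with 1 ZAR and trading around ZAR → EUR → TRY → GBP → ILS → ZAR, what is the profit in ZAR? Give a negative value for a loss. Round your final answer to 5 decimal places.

-0.03558

1 ZAR × 0.06138 = 0.06138 EUR
0.06138 EUR × 25.81 = 1.5842178 TRY
1.5842178 TRY × 0.0304 = 0.04816022112 GBP
0.04816022112 GBP × 5.115 = 0.2463395310288 ILS
0.2463395310288 ILS × 3.915 = 0.964419263977752 ZAR
Net change: 0.964419263977752 − 1 = -0.035580736022248 ZAR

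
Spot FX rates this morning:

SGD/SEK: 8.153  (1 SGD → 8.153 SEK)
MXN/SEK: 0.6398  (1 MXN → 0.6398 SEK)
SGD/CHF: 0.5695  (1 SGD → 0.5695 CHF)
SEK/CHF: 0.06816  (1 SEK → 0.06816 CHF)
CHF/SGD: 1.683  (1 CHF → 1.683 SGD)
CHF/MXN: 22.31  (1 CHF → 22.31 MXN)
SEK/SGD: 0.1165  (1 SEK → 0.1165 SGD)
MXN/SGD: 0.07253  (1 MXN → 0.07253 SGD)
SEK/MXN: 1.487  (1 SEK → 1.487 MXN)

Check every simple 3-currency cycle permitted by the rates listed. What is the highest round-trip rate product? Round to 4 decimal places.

0.9729

SEK→CHF→MXN→SEK: 0.06816 × 22.31 × 0.6398 = 0.97291
SEK→CHF→SGD→SEK: 0.06816 × 1.683 × 8.153 = 0.93526
SGD→CHF→MXN→SGD: 0.5695 × 22.31 × 0.07253 = 0.92153
SEK→MXN→SGD→SEK: 1.487 × 0.07253 × 8.153 = 0.87932
Maximum is SEK→CHF→MXN→SEK at 0.9729; no arbitrage — every cycle loses value.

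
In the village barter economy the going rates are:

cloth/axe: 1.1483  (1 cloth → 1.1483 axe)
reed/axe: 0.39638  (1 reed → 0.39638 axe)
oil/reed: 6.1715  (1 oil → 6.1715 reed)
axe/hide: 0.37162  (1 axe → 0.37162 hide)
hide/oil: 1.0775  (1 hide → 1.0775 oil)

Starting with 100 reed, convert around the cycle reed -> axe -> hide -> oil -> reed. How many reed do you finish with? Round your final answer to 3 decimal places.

97.953

100 reed × 0.39638 = 39.638 axe
39.638 axe × 0.37162 = 14.73027356 hide
14.73027356 hide × 1.0775 = 15.8718697609 oil
15.8718697609 oil × 6.1715 = 97.95324422939435 reed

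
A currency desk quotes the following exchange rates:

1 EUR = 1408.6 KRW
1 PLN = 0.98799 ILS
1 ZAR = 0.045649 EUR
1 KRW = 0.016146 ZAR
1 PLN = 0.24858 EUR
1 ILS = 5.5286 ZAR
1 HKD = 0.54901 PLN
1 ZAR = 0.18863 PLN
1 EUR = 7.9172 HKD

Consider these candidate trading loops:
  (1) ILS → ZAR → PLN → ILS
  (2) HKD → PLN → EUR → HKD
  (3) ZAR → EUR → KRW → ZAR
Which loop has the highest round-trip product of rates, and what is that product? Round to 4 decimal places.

(1) 5.5286 × 0.18863 × 0.98799 = 1.03034
(2) 0.54901 × 0.24858 × 7.9172 = 1.08048
(3) 0.045649 × 1408.6 × 0.016146 = 1.03821
Highest is cycle (2) at 1.0805 (>1, arbitrage).

1.0805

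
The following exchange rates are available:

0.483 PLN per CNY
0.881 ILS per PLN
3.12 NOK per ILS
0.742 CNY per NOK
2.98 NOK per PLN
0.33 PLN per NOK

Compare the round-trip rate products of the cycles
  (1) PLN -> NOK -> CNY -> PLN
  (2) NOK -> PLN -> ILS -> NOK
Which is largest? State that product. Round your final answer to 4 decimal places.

(1) 2.98 × 0.742 × 0.483 = 1.06799
(2) 0.33 × 0.881 × 3.12 = 0.90708
Highest is cycle (1) at 1.0680 (>1, arbitrage).

1.0680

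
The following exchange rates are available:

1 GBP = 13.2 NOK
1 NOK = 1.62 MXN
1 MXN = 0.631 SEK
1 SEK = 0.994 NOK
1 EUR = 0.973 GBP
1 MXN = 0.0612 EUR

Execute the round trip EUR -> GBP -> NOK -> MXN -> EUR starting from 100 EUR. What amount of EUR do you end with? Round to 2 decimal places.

100 EUR × 0.973 = 97.3 GBP
97.3 GBP × 13.2 = 1284.36 NOK
1284.36 NOK × 1.62 = 2080.6632 MXN
2080.6632 MXN × 0.0612 = 127.33658784 EUR

127.34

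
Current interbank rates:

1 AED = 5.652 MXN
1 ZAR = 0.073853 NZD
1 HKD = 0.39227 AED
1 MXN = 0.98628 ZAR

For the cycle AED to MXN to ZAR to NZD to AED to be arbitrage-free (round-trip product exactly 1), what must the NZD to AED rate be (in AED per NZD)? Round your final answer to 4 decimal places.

2.4290

Known legs of the cycle: 5.652 × 0.98628 × 0.073853 = 0.41169019261968
For no arbitrage the full-cycle product must be 1, so the missing rate is 1 / 0.41169019261968 ≈ 2.429011.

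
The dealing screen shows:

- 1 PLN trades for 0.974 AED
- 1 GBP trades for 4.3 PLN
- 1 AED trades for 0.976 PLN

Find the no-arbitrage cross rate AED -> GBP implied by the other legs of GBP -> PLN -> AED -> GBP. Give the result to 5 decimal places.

Known legs of the cycle: 4.3 × 0.974 = 4.1882
For no arbitrage the full-cycle product must be 1, so the missing rate is 1 / 4.1882 ≈ 0.2387661.

0.23877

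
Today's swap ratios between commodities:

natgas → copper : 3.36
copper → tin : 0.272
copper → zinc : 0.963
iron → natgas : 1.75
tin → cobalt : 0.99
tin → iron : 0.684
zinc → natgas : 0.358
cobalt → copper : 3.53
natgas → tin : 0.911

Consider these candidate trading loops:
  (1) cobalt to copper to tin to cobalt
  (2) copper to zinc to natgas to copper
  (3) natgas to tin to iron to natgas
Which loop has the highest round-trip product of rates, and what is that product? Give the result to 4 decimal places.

1.1584

(1) 3.53 × 0.272 × 0.99 = 0.95056
(2) 0.963 × 0.358 × 3.36 = 1.15837
(3) 0.911 × 0.684 × 1.75 = 1.09047
Highest is cycle (2) at 1.1584 (>1, arbitrage).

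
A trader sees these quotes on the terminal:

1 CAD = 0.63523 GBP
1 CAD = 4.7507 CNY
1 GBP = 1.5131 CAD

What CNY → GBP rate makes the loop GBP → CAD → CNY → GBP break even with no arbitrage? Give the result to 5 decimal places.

0.13912

Known legs of the cycle: 1.5131 × 4.7507 = 7.18828417
For no arbitrage the full-cycle product must be 1, so the missing rate is 1 / 7.18828417 ≈ 0.1391153.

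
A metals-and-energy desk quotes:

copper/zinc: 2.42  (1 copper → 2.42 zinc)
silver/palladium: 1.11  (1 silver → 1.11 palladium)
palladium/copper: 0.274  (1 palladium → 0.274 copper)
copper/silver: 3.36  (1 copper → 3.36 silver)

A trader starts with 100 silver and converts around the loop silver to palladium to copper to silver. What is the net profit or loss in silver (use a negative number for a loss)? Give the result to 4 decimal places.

100 silver × 1.11 = 111 palladium
111 palladium × 0.274 = 30.414 copper
30.414 copper × 3.36 = 102.19104 silver
Net change: 102.19104 − 100 = 2.19104 silver

2.1910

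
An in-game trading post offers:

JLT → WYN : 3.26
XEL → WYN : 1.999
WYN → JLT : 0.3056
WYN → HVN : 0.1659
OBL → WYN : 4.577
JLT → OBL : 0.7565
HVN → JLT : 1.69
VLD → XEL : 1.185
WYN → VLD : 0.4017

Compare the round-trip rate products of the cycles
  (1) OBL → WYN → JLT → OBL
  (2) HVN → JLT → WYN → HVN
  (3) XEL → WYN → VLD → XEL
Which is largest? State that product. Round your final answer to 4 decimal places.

(1) 4.577 × 0.3056 × 0.7565 = 1.05814
(2) 1.69 × 3.26 × 0.1659 = 0.91401
(3) 1.999 × 0.4017 × 1.185 = 0.95155
Highest is cycle (1) at 1.0581 (>1, arbitrage).

1.0581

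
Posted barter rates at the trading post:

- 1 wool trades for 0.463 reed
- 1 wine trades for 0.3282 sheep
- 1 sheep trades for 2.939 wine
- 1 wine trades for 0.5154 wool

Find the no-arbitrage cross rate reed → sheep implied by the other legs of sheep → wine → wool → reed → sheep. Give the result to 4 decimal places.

1.4259

Known legs of the cycle: 2.939 × 0.5154 × 0.463 = 0.7013341578
For no arbitrage the full-cycle product must be 1, so the missing rate is 1 / 0.7013341578 ≈ 1.425854.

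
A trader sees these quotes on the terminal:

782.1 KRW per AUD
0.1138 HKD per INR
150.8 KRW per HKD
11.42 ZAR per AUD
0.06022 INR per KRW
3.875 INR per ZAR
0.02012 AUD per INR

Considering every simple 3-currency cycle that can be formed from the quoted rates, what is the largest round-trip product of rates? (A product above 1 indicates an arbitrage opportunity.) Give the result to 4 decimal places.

KRW→INR→HKD→KRW: 0.06022 × 0.1138 × 150.8 = 1.03344
KRW→INR→AUD→KRW: 0.06022 × 0.02012 × 782.1 = 0.94761
AUD→ZAR→INR→AUD: 11.42 × 3.875 × 0.02012 = 0.89036
Maximum is KRW→INR→HKD→KRW at 1.0334; arbitrage exists.

1.0334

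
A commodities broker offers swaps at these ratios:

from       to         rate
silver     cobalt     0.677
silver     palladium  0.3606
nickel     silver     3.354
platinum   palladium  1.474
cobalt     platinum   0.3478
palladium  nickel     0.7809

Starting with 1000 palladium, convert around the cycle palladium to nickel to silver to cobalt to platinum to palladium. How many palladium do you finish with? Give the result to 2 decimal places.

909.02

1000 palladium × 0.7809 = 780.9 nickel
780.9 nickel × 3.354 = 2619.1386 silver
2619.1386 silver × 0.677 = 1773.1568322 cobalt
1773.1568322 cobalt × 0.3478 = 616.70394623916 platinum
616.70394623916 platinum × 1.474 = 909.02161675652184 palladium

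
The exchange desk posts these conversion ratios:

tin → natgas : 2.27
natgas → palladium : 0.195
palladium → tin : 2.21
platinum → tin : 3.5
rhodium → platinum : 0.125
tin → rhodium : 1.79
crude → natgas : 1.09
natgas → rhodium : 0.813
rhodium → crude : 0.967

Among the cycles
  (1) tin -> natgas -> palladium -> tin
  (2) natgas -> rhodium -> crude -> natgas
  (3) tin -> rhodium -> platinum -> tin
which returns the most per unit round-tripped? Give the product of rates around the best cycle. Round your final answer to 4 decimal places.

0.9783

(1) 2.27 × 0.195 × 2.21 = 0.97826
(2) 0.813 × 0.967 × 1.09 = 0.85693
(3) 1.79 × 0.125 × 3.5 = 0.78313
Highest is cycle (1) at 0.9783 (≤1, no arbitrage).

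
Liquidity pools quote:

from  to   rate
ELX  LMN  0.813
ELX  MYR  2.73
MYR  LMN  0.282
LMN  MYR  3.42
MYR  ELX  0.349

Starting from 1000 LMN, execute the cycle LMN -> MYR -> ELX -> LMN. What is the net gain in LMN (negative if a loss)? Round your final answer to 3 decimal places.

1000 LMN × 3.42 = 3420 MYR
3420 MYR × 0.349 = 1193.58 ELX
1193.58 ELX × 0.813 = 970.38054 LMN
Net change: 970.38054 − 1000 = -29.61946 LMN

-29.619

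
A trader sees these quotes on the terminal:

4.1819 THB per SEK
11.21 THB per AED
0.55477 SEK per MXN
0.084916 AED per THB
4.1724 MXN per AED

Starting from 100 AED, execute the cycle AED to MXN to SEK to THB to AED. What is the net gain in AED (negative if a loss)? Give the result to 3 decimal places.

-17.802

100 AED × 4.1724 = 417.24 MXN
417.24 MXN × 0.55477 = 231.4722348 SEK
231.4722348 SEK × 4.1819 = 967.99373871012 THB
967.99373871012 THB × 0.084916 = 82.19815631630854992 AED
Net change: 82.19815631630854992 − 100 = -17.80184368369145008 AED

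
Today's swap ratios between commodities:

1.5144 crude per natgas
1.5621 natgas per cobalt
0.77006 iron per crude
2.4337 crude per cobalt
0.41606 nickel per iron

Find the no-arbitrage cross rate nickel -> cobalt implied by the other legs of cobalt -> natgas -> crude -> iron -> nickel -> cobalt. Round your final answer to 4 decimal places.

Known legs of the cycle: 1.5621 × 1.5144 × 0.77006 × 0.41606 = 0.757931510717237664
For no arbitrage the full-cycle product must be 1, so the missing rate is 1 / 0.757931510717237664 ≈ 1.319380.

1.3194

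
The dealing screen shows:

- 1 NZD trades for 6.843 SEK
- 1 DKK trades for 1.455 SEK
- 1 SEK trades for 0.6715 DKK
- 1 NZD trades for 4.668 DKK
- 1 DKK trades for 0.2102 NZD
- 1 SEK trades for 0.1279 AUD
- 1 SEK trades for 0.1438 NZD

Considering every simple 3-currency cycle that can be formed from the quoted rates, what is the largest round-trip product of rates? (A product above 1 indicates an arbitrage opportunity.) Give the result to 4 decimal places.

0.9767

DKK→SEK→NZD→DKK: 1.455 × 0.1438 × 4.668 = 0.97668
DKK→NZD→SEK→DKK: 0.2102 × 6.843 × 0.6715 = 0.96588
Maximum is DKK→SEK→NZD→DKK at 0.9767; no arbitrage — every cycle loses value.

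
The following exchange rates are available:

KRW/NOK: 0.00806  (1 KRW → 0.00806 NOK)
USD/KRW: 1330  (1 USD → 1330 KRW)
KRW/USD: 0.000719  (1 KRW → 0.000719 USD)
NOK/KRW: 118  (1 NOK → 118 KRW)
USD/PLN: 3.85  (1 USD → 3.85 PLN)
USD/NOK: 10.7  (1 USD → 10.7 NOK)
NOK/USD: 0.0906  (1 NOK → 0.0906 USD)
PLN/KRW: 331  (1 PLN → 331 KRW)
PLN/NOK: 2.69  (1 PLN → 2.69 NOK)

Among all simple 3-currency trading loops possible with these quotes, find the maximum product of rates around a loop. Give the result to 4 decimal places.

NOK→USD→KRW→NOK: 0.0906 × 1330 × 0.00806 = 0.97121
NOK→USD→PLN→NOK: 0.0906 × 3.85 × 2.69 = 0.93830
USD→PLN→KRW→USD: 3.85 × 331 × 0.000719 = 0.91626
NOK→KRW→USD→NOK: 118 × 0.000719 × 10.7 = 0.90781
Maximum is NOK→USD→KRW→NOK at 0.9712; no arbitrage — every cycle loses value.

0.9712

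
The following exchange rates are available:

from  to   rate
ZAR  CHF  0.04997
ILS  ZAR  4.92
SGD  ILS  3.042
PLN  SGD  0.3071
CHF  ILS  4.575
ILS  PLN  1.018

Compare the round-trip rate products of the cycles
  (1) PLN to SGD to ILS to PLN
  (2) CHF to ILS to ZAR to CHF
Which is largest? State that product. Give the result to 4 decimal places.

1.1248

(1) 0.3071 × 3.042 × 1.018 = 0.95101
(2) 4.575 × 4.92 × 0.04997 = 1.12477
Highest is cycle (2) at 1.1248 (>1, arbitrage).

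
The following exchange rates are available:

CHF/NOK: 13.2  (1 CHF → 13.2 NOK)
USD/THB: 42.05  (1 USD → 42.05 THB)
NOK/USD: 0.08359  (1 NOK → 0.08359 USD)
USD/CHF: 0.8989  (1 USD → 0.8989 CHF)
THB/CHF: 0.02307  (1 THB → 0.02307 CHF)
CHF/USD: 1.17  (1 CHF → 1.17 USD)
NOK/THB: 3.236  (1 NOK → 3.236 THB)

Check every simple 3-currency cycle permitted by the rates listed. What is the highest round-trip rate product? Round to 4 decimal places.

USD→THB→CHF→USD: 42.05 × 0.02307 × 1.17 = 1.13501
NOK→USD→CHF→NOK: 0.08359 × 0.8989 × 13.2 = 0.99184
NOK→THB→CHF→NOK: 3.236 × 0.02307 × 13.2 = 0.98544
Maximum is USD→THB→CHF→USD at 1.1350; arbitrage exists.

1.1350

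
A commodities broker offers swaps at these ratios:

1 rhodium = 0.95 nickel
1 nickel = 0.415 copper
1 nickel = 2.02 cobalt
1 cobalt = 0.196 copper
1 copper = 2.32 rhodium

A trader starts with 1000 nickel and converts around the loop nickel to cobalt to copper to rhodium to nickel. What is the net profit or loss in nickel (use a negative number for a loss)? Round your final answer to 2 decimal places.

-127.39

1000 nickel × 2.02 = 2020 cobalt
2020 cobalt × 0.196 = 395.92 copper
395.92 copper × 2.32 = 918.5344 rhodium
918.5344 rhodium × 0.95 = 872.60768 nickel
Net change: 872.60768 − 1000 = -127.39232 nickel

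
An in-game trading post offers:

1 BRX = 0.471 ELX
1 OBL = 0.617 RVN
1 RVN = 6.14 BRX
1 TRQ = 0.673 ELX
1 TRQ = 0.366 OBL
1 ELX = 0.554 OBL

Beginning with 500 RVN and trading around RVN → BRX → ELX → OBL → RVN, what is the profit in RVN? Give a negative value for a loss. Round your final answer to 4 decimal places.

-5.7414

500 RVN × 6.14 = 3070 BRX
3070 BRX × 0.471 = 1445.97 ELX
1445.97 ELX × 0.554 = 801.06738 OBL
801.06738 OBL × 0.617 = 494.25857346 RVN
Net change: 494.25857346 − 500 = -5.74142654 RVN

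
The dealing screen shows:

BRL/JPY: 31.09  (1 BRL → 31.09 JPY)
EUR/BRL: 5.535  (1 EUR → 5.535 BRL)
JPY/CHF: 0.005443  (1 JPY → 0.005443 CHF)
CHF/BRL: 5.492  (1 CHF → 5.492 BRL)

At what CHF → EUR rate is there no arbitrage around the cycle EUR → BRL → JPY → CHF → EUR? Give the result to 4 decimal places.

1.0676

Known legs of the cycle: 5.535 × 31.09 × 0.005443 = 0.93664858545
For no arbitrage the full-cycle product must be 1, so the missing rate is 1 / 0.93664858545 ≈ 1.067636.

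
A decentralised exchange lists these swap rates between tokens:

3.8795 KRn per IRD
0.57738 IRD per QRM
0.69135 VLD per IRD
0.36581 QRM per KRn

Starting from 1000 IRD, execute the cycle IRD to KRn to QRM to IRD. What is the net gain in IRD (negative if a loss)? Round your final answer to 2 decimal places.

1000 IRD × 3.8795 = 3879.5 KRn
3879.5 KRn × 0.36581 = 1419.159895 QRM
1419.159895 QRM × 0.57738 = 819.3945401751 IRD
Net change: 819.3945401751 − 1000 = -180.6054598249 IRD

-180.61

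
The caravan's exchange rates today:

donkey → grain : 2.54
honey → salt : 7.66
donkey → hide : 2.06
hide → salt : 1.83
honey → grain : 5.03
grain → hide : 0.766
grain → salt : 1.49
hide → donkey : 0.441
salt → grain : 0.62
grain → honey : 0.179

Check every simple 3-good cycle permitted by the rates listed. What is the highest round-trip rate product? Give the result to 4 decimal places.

hide→salt→grain→hide: 1.83 × 0.62 × 0.766 = 0.86910
donkey→grain→hide→donkey: 2.54 × 0.766 × 0.441 = 0.85803
honey→salt→grain→honey: 7.66 × 0.62 × 0.179 = 0.85011
Maximum is hide→salt→grain→hide at 0.8691; no arbitrage — every cycle loses value.

0.8691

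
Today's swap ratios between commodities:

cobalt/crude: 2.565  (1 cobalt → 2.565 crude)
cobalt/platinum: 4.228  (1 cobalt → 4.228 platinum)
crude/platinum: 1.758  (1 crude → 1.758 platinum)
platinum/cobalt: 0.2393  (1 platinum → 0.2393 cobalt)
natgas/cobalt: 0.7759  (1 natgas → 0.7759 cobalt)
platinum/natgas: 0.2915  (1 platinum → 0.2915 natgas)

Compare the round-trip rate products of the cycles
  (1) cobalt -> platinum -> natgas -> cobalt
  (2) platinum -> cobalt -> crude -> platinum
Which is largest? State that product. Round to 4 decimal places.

1.0791

(1) 4.228 × 0.2915 × 0.7759 = 0.95627
(2) 0.2393 × 2.565 × 1.758 = 1.07907
Highest is cycle (2) at 1.0791 (>1, arbitrage).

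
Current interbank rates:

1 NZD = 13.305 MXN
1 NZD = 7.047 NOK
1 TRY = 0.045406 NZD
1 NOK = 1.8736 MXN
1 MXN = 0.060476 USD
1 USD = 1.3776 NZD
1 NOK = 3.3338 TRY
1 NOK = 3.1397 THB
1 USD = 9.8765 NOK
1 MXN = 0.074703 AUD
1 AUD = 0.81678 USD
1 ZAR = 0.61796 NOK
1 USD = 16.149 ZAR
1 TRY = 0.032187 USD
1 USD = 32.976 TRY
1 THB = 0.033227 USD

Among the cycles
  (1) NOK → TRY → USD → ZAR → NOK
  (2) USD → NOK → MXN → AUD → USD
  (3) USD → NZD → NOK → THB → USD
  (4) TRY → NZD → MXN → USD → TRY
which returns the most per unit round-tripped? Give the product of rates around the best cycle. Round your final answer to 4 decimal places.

1.2048

(1) 3.3338 × 0.032187 × 16.149 × 0.61796 = 1.07084
(2) 9.8765 × 1.8736 × 0.074703 × 0.81678 = 1.12908
(3) 1.3776 × 7.047 × 3.1397 × 0.033227 = 1.01276
(4) 0.045406 × 13.305 × 0.060476 × 32.976 = 1.20478
Highest is cycle (4) at 1.2048 (>1, arbitrage).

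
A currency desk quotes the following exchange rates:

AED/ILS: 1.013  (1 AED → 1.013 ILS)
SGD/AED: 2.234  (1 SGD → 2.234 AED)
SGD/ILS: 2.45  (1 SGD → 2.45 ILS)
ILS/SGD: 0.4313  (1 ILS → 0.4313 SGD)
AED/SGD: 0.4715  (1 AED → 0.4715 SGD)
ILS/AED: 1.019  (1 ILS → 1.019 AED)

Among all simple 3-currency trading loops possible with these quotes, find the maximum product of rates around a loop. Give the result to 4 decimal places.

1.1771

ILS→AED→SGD→ILS: 1.019 × 0.4715 × 2.45 = 1.17712
ILS→SGD→AED→ILS: 0.4313 × 2.234 × 1.013 = 0.97605
Maximum is ILS→AED→SGD→ILS at 1.1771; arbitrage exists.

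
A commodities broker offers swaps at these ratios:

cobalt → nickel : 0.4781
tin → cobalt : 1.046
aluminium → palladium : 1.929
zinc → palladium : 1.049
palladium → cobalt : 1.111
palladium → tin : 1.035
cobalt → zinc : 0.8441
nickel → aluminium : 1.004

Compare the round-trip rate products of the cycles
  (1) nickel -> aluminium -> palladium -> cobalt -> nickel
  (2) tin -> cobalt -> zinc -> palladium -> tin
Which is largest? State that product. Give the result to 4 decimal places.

(1) 1.004 × 1.929 × 1.111 × 0.4781 = 1.02872
(2) 1.046 × 0.8441 × 1.049 × 1.035 = 0.95861
Highest is cycle (1) at 1.0287 (>1, arbitrage).

1.0287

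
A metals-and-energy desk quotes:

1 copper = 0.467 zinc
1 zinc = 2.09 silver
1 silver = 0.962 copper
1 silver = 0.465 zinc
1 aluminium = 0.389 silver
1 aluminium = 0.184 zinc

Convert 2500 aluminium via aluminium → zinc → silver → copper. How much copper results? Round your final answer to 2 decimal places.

2500 aluminium × 0.184 = 460 zinc
460 zinc × 2.09 = 961.4 silver
961.4 silver × 0.962 = 924.8668 copper

924.87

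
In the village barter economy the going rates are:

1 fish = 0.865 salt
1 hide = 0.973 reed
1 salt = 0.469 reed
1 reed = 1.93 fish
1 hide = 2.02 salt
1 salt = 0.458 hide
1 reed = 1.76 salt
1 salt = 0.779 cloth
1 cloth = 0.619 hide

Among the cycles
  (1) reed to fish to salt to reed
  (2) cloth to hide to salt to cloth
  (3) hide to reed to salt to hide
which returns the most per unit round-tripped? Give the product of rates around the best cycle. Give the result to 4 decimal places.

0.9740

(1) 1.93 × 0.865 × 0.469 = 0.78297
(2) 0.619 × 2.02 × 0.779 = 0.97405
(3) 0.973 × 1.76 × 0.458 = 0.78432
Highest is cycle (2) at 0.9740 (≤1, no arbitrage).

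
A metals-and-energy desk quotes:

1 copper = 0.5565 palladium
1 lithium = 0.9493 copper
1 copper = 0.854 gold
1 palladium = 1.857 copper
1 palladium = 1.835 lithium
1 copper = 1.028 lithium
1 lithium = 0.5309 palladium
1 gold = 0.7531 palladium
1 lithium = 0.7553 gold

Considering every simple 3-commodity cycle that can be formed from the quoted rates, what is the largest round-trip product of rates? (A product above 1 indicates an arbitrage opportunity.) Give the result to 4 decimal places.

gold→palladium→copper→gold: 0.7531 × 1.857 × 0.854 = 1.19432
gold→palladium→lithium→gold: 0.7531 × 1.835 × 0.7553 = 1.04378
lithium→palladium→copper→lithium: 0.5309 × 1.857 × 1.028 = 1.01349
lithium→copper→palladium→lithium: 0.9493 × 0.5565 × 1.835 = 0.96940
Maximum is gold→palladium→copper→gold at 1.1943; arbitrage exists.

1.1943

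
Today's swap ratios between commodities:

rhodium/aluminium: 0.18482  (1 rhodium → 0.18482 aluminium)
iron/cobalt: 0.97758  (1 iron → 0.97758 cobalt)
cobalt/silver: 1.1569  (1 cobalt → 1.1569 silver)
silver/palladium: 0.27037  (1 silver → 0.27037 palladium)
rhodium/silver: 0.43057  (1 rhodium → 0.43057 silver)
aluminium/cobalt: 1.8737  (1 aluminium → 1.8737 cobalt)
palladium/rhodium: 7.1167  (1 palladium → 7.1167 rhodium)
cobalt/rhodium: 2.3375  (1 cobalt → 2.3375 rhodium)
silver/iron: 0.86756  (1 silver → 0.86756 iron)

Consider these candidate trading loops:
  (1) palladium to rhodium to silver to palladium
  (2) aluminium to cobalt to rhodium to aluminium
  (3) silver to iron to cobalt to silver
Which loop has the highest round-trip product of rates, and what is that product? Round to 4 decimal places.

(1) 7.1167 × 0.43057 × 0.27037 = 0.82848
(2) 1.8737 × 2.3375 × 0.18482 = 0.80947
(3) 0.86756 × 0.97758 × 1.1569 = 0.98118
Highest is cycle (3) at 0.9812 (≤1, no arbitrage).

0.9812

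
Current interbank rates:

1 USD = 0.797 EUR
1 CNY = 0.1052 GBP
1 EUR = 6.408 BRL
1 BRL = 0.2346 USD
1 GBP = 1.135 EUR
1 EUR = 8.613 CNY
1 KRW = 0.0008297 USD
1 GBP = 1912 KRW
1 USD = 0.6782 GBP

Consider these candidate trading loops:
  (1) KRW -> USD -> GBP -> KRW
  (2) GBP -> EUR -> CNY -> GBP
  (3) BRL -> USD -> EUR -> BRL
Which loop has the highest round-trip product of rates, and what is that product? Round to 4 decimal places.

1.1981

(1) 0.0008297 × 0.6782 × 1912 = 1.07589
(2) 1.135 × 8.613 × 0.1052 = 1.02841
(3) 0.2346 × 0.797 × 6.408 = 1.19814
Highest is cycle (3) at 1.1981 (>1, arbitrage).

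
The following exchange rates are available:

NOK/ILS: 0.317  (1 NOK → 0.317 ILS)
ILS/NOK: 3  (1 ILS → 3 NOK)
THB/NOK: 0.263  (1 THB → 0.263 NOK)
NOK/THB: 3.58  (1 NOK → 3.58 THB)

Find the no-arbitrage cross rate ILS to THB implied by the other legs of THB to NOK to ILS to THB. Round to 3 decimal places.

Known legs of the cycle: 0.263 × 0.317 = 0.083371
For no arbitrage the full-cycle product must be 1, so the missing rate is 1 / 0.083371 ≈ 11.99458.

11.995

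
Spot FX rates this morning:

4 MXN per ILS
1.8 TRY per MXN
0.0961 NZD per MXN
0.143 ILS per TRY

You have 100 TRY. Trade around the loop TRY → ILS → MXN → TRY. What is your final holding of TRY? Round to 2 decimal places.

102.96

100 TRY × 0.143 = 14.3 ILS
14.3 ILS × 4 = 57.2 MXN
57.2 MXN × 1.8 = 102.96 TRY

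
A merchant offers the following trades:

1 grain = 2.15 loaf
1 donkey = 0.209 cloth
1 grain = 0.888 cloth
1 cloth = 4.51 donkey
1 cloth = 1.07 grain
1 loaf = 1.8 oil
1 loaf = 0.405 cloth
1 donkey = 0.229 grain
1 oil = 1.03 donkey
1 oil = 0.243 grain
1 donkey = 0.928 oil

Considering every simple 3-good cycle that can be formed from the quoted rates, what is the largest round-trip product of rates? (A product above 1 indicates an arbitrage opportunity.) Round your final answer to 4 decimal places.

0.9404

grain→loaf→oil→grain: 2.15 × 1.8 × 0.243 = 0.94041
grain→loaf→cloth→grain: 2.15 × 0.405 × 1.07 = 0.93170
grain→cloth→donkey→grain: 0.888 × 4.51 × 0.229 = 0.91712
Maximum is grain→loaf→oil→grain at 0.9404; no arbitrage — every cycle loses value.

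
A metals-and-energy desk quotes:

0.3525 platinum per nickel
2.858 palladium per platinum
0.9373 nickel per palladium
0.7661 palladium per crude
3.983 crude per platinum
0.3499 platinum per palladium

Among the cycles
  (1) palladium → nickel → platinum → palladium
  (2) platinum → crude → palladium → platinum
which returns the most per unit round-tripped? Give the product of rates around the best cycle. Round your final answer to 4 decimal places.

(1) 0.9373 × 0.3525 × 2.858 = 0.94428
(2) 3.983 × 0.7661 × 0.3499 = 1.06768
Highest is cycle (2) at 1.0677 (>1, arbitrage).

1.0677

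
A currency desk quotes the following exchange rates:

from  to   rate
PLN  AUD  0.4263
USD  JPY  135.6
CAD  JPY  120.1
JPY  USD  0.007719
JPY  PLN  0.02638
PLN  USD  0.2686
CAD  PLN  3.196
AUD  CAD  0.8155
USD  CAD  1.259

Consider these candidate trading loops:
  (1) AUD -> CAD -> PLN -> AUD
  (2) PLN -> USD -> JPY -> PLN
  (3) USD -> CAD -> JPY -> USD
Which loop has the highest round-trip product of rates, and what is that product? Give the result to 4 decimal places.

1.1672

(1) 0.8155 × 3.196 × 0.4263 = 1.11108
(2) 0.2686 × 135.6 × 0.02638 = 0.96082
(3) 1.259 × 120.1 × 0.007719 = 1.16716
Highest is cycle (3) at 1.1672 (>1, arbitrage).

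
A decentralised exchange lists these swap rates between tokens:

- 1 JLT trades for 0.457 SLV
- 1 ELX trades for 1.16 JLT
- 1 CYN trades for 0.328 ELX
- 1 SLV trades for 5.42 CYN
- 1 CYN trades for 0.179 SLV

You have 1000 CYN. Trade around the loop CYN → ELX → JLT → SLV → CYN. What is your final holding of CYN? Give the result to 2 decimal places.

942.43

1000 CYN × 0.328 = 328 ELX
328 ELX × 1.16 = 380.48 JLT
380.48 JLT × 0.457 = 173.87936 SLV
173.87936 SLV × 5.42 = 942.4261312 CYN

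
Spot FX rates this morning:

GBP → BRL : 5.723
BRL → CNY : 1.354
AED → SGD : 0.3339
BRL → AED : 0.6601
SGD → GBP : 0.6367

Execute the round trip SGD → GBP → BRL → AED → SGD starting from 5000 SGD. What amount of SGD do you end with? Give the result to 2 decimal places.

5000 SGD × 0.6367 = 3183.5 GBP
3183.5 GBP × 5.723 = 18219.1705 BRL
18219.1705 BRL × 0.6601 = 12026.47444705 AED
12026.47444705 AED × 0.3339 = 4015.639817869995 SGD

4015.64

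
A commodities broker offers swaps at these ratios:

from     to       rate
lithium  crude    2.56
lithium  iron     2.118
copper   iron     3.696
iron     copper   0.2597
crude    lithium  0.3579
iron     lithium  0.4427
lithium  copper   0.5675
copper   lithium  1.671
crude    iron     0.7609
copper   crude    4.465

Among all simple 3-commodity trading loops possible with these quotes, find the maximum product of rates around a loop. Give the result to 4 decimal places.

0.9286

iron→lithium→copper→iron: 0.4427 × 0.5675 × 3.696 = 0.92855
iron→copper→lithium→iron: 0.2597 × 1.671 × 2.118 = 0.91912
copper→crude→lithium→copper: 4.465 × 0.3579 × 0.5675 = 0.90688
iron→copper→crude→iron: 0.2597 × 4.465 × 0.7609 = 0.88231
iron→lithium→crude→iron: 0.4427 × 2.56 × 0.7609 = 0.86234
Maximum is iron→lithium→copper→iron at 0.9286; no arbitrage — every cycle loses value.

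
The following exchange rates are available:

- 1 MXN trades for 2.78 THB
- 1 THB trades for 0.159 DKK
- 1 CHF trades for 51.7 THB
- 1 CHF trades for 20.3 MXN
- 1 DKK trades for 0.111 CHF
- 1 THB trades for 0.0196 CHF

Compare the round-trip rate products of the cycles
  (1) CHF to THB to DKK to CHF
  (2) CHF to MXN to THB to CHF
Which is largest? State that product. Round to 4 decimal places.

1.1061

(1) 51.7 × 0.159 × 0.111 = 0.91245
(2) 20.3 × 2.78 × 0.0196 = 1.10611
Highest is cycle (2) at 1.1061 (>1, arbitrage).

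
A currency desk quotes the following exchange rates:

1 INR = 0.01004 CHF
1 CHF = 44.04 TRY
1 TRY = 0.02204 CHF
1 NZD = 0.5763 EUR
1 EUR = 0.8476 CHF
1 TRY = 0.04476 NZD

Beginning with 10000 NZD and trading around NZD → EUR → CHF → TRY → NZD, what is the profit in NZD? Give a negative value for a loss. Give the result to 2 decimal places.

10000 NZD × 0.5763 = 5763 EUR
5763 EUR × 0.8476 = 4884.7188 CHF
4884.7188 CHF × 44.04 = 215123.015952 TRY
215123.015952 TRY × 0.04476 = 9628.90619401152 NZD
Net change: 9628.90619401152 − 10000 = -371.09380598848 NZD

-371.09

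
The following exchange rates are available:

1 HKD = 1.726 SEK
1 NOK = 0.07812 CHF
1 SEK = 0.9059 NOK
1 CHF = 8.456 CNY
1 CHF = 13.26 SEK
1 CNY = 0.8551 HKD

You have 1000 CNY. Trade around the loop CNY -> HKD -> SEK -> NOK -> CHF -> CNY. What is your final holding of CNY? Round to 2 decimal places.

1000 CNY × 0.8551 = 855.1 HKD
855.1 HKD × 1.726 = 1475.9026 SEK
1475.9026 SEK × 0.9059 = 1337.02016534 NOK
1337.02016534 NOK × 0.07812 = 104.4480153163608 CHF
104.4480153163608 CHF × 8.456 = 883.2124175151469248 CNY

883.21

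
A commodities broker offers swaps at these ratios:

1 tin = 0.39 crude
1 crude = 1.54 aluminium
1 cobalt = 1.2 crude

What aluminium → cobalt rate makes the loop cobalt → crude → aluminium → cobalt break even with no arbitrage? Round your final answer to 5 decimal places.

Known legs of the cycle: 1.2 × 1.54 = 1.848
For no arbitrage the full-cycle product must be 1, so the missing rate is 1 / 1.848 ≈ 0.5411255.

0.54113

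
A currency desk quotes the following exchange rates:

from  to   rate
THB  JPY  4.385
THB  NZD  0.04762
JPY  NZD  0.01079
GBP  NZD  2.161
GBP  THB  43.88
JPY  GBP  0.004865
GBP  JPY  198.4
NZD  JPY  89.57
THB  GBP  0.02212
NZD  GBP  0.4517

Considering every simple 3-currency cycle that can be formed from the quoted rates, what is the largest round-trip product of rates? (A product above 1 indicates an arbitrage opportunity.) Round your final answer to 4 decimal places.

0.9670

NZD→GBP→JPY→NZD: 0.4517 × 198.4 × 0.01079 = 0.96697
NZD→GBP→THB→NZD: 0.4517 × 43.88 × 0.04762 = 0.94386
NZD→JPY→GBP→NZD: 89.57 × 0.004865 × 2.161 = 0.94167
GBP→THB→JPY→GBP: 43.88 × 4.385 × 0.004865 = 0.93609
Maximum is NZD→GBP→JPY→NZD at 0.9670; no arbitrage — every cycle loses value.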